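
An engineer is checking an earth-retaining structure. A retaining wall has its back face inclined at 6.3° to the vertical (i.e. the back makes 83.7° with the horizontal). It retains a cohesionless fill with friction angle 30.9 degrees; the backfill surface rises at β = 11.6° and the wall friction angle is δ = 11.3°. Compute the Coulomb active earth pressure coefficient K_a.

0.399

K_a = sin²(α+φ) / [sin²α · sin(α−δ) · (1 + √{sin(φ+δ)sin(φ−β) / (sin(α−δ)sin(α+β))})²].
With α = 83.7°, φ = 30.9°, δ = 11.3°, β = 11.6°: K_a = 0.3988.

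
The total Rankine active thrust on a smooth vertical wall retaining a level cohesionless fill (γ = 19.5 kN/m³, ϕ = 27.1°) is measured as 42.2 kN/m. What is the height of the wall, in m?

3.40 m

K_a = 0.3741. P_a = ½ K_a γ H² ⇒ H = √(2P_a/(K_a γ)).
H = √(2×42.2/(0.3741×19.5)) = 3.402 m.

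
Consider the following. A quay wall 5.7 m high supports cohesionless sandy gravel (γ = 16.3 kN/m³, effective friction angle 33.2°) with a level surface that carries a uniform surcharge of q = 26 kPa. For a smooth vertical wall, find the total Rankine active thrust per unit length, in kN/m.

121 kN/m

K_a = tan²(45° − φ/2) = 0.2924.
Soil triangle: ½ K_a γ H² = 0.5×0.2924×16.3×5.7² = 77.41 kN/m.
Surcharge rectangle: K_a q H = 0.2924×26×5.7 = 43.33 kN/m.
Total = 77.41 + 43.33 = 120.7 kN/m.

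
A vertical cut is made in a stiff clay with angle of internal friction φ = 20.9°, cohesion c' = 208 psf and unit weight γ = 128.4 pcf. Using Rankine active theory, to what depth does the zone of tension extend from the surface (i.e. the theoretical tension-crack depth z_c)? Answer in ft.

K_a = tan²(45° − 20.9°/2) = 0.4741; √K_a = 0.6886.
The active pressure is zero where K_a γ z = 2c√K_a, so z_c = 2c/(γ√K_a) = 2×208/(128.4×0.6886) = 4.705 ft.

4.71 ft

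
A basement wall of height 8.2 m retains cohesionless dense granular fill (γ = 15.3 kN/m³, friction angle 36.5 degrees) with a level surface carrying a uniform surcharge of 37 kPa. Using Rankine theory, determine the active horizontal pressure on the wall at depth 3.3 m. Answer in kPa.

K_a = (1 − sin φ)/(1 + sin φ) = 0.2541.
σ_v = γz + q = 15.3 × 3.3 + 37 = 87.49 kPa.
σ_h = K_a σ_v = 0.2541 × 87.49 = 22.23 kPa.

22.2 kPa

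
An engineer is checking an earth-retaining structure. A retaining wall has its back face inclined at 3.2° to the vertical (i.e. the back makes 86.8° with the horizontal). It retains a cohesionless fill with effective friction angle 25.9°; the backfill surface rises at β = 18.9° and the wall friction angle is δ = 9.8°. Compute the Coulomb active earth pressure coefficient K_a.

0.539

K_a = sin²(α+φ) / [sin²α · sin(α−δ) · (1 + √{sin(φ+δ)sin(φ−β) / (sin(α−δ)sin(α+β))})²].
With α = 86.8°, φ = 25.9°, δ = 9.8°, β = 18.9°: K_a = 0.5387.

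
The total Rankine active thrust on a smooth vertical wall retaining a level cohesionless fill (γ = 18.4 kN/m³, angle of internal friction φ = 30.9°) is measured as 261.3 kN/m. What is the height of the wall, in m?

K_a = 0.3214. P_a = ½ K_a γ H² ⇒ H = √(2P_a/(K_a γ)).
H = √(2×261.3/(0.3214×18.4)) = 9.400 m.

9.40 m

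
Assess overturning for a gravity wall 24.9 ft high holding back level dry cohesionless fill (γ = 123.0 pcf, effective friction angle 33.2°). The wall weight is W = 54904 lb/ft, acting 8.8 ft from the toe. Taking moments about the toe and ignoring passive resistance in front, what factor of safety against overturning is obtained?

K_a = tan²(45° − 33.2°/2) = 0.2924.
P_a = ½K_aγH² = 0.5×0.2924×123.0×24.9² = 11150 lb/ft, acting at H/3 = 8.300 ft above the base.
Overturning moment M_o = P_a × H/3 = 11150 × 8.300 = 92530.
Resisting moment M_r = W × 8.8 = 54904 × 8.8 = 483200.
FS_overturning = M_r/M_o = 483200/92530 = 5.222.

5.22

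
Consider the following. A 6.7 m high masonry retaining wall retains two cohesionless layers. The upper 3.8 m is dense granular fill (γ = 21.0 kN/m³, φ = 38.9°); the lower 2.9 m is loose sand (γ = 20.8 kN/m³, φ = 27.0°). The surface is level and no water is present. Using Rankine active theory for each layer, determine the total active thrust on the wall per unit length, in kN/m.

154 kN/m

K_a1 = tan²(45°−38.9°/2) = 0.2285; K_a2 = tan²(45°−27.0°/2) = 0.3755.
Layer 1: σ at base = K_a1 γ₁ h₁ = 18.24 kPa; P₁ = ½×18.24×3.8 = 34.65.
Layer 2: σ_v at top = γ₁h₁ = 79.80; σ_h top = K_a2×79.80 = 29.97; σ_h base = K_a2×(79.80+20.8×2.9) = 52.62.
P₂ = ½(29.97+52.62)×2.9 = 119.7. Total P_a = 34.65+119.7 = 154.4 kN/m.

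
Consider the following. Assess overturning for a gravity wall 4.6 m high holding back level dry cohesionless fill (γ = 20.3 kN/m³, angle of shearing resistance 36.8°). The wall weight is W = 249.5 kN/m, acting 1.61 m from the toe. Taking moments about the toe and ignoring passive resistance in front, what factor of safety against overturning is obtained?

K_a = tan²(45° − 36.8°/2) = 0.2508.
P_a = ½K_aγH² = 0.5×0.2508×20.3×4.6² = 53.86 kN/m, acting at H/3 = 1.533 m above the base.
Overturning moment M_o = P_a × H/3 = 53.86 × 1.533 = 82.58.
Resisting moment M_r = W × 1.61 = 249.5 × 1.61 = 401.7.
FS_overturning = M_r/M_o = 401.7/82.58 = 4.864.

4.86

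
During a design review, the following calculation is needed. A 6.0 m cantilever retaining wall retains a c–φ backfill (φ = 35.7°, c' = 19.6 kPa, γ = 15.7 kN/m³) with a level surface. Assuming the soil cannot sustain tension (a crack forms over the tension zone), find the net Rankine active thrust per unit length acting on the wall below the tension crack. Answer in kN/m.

K_a = 0.2630; √K_a = 0.5128.
Tension-crack depth z_c = 2c/(γ√K_a) = 2×19.6/(15.7×0.5128) = 4.869 m.
σ_a at base = K_a γ H − 2c√K_a = 0.2630×15.7×6.0 − 2×19.6×0.5128 = 4.671 kPa.
P_a = ½ × 4.671 × (H − z_c) = 0.5×4.671×1.131 = 2.642 kN/m.

2.64 kN/m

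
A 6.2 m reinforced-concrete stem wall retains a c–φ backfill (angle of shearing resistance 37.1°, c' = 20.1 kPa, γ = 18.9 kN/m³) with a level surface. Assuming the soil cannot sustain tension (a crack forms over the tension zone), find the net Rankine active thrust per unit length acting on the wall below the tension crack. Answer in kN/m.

8.66 kN/m

K_a = 0.2475; √K_a = 0.4975.
Tension-crack depth z_c = 2c/(γ√K_a) = 2×20.1/(18.9×0.4975) = 4.275 m.
σ_a at base = K_a γ H − 2c√K_a = 0.2475×18.9×6.2 − 2×20.1×0.4975 = 9.003 kPa.
P_a = ½ × 9.003 × (H − z_c) = 0.5×9.003×1.925 = 8.663 kN/m.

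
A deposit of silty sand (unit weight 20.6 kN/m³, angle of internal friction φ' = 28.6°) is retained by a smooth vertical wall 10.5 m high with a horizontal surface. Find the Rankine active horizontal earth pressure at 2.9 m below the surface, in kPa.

21.1 kPa

K_a = (1 − sin φ)/(1 + sin φ) = 0.3525.
σ_h = K_a γ z = 0.3525 × 20.6 × 2.9 = 21.06 kPa.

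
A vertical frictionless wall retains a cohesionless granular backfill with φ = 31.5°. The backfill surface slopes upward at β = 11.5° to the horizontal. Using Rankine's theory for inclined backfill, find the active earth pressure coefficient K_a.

K_a = cos β · (cos β − √(cos²β − cos²φ)) / (cos β + √(cos²β − cos²φ)).
cos β = 0.9799, cos φ = 0.8526, √(cos²β − cos²φ) = 0.4830.
K_a = 0.9799 × (0.9799 − 0.4830)/(0.9799 + 0.4830) = 0.3329.

0.333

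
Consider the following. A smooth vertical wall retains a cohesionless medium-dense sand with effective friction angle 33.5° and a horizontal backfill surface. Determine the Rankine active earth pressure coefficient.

0.289

K_a = (1 − sin φ)/(1 + sin φ) = (1 − sin 33.5°)/(1 + sin 33.5°) = 0.2887.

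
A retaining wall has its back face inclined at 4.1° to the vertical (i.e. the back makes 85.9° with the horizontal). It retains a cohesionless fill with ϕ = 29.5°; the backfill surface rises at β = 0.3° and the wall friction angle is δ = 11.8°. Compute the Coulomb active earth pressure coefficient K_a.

0.342

K_a = sin²(α+φ) / [sin²α · sin(α−δ) · (1 + √{sin(φ+δ)sin(φ−β) / (sin(α−δ)sin(α+β))})²].
With α = 85.9°, φ = 29.5°, δ = 11.8°, β = 0.3°: K_a = 0.3419.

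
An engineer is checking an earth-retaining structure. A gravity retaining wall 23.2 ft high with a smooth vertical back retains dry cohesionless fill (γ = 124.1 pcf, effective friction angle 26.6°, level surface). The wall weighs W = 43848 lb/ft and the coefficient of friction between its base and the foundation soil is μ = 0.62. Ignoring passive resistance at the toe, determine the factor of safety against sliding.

K_a = tan²(45° − 26.6°/2) = 0.3814.
P_a = ½K_aγH² = 0.5×0.3814×124.1×23.2² = 12740 lb/ft, acting at H/3 = 7.733 ft above the base.
FS_sliding = μW / P_a = 0.62×43848 / 12740 = 2.134.

2.13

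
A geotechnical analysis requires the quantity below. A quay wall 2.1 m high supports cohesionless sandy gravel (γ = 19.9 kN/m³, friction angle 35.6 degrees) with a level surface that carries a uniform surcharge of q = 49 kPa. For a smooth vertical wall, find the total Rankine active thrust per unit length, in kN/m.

K_a = tan²(45° − φ/2) = 0.2641.
Soil triangle: ½ K_a γ H² = 0.5×0.2641×19.9×2.1² = 11.59 kN/m.
Surcharge rectangle: K_a q H = 0.2641×49×2.1 = 27.18 kN/m.
Total = 11.59 + 27.18 = 38.77 kN/m.

38.8 kN/m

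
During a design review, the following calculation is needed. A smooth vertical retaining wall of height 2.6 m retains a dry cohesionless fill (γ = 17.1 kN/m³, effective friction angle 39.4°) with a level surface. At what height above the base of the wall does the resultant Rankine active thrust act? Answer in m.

K_a = 0.2234.
The pressure distribution is triangular, so the resultant acts at H/3 above the base = 2.6/3 = 0.8667 m.

0.867 m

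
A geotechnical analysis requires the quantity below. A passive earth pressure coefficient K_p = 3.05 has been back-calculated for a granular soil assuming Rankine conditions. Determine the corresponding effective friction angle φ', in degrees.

K_p = (1+sin φ)/(1−sin φ) ⇒ sin φ = (K_p − 1)/(K_p + 1) = 0.5062.
φ = arcsin(0.5062) = 30.41°.

30.4°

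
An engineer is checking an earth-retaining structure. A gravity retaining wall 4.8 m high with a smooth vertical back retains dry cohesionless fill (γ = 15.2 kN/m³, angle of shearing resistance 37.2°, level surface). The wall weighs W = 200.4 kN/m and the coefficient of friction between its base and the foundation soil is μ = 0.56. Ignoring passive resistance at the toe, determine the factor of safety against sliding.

K_a = tan²(45° − 37.2°/2) = 0.2464.
P_a = ½K_aγH² = 0.5×0.2464×15.2×4.8² = 43.15 kN/m, acting at H/3 = 1.600 m above the base.
FS_sliding = μW / P_a = 0.56×200.4 / 43.15 = 2.601.

2.60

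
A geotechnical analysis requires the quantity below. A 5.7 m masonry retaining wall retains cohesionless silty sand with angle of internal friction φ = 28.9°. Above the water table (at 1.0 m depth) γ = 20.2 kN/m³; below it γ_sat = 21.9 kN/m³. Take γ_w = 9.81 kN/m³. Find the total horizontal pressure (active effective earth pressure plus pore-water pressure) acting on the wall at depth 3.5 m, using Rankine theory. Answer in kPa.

K_a = (1 − sin φ)/(1 + sin φ) = 0.3484.
γ' = 21.9 − 9.81 = 12.09 kN/m³.
Effective vertical stress at 3.5 m: σ'_v = 20.2×1.0 + 12.09×2.50 = 50.42 kPa.
σ'_h = K_a σ'_v = 0.3484 × 50.42 = 17.57 kPa; u = γ_w × 2.50 = 24.53 kPa.
Total σ_h = 17.57 + 24.53 = 42.09 kPa.

42.1 kPa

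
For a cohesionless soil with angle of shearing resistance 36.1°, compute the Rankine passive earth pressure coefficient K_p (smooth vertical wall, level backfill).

3.87

K_p = (1 + sin φ)/(1 − sin φ) = tan²(45° + 36.1°/2) = 3.869.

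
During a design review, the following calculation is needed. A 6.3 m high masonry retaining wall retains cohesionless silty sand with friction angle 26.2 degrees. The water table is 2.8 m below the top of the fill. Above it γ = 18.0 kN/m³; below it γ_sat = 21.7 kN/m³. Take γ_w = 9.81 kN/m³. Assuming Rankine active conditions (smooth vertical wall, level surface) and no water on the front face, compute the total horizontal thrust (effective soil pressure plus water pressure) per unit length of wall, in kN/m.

184 kN/m

K_a = tan²(45° − φ/2) = 0.3874.
γ' = 21.7 − 9.81 = 11.89 kN/m³. Depth below WT = 3.5 m.
σ'_h at WT = K_a γ d_w = 19.53 kPa; at base = 19.53 + K_a γ' × 3.5 = 35.65 kPa.
P₁ (0–2.8 m) = ½×19.53×2.8 = 27.34. P₂ (2.8–6.3 m) = ½(19.53+35.65)×3.5 = 96.56.
P_w = ½ γ_w h₂² = 0.5×9.81×3.5² = 60.09. Total = 27.34+96.56+60.09 = 184.0 kN/m.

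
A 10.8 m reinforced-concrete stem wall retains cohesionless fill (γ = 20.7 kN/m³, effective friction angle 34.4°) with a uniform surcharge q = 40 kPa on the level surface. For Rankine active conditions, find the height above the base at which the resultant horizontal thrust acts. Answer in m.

K_a = 0.2780.
Triangular part P₁ = ½K_aγH² = 335.6 at H/3 = 3.600 m; rectangular part P₂ = K_a q H = 120.1 at H/2 = 5.400 m.
ȳ = (P₁·3.600 + P₂·5.400)/(P₁+P₂) = 4.074 m.

4.07 m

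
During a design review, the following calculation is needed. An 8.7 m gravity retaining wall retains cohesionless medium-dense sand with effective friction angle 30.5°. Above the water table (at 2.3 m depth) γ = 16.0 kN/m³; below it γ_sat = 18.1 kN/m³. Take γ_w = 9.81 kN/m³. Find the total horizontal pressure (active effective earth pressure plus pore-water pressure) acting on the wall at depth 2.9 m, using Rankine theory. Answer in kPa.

19.5 kPa

K_a = (1 − sin φ)/(1 + sin φ) = 0.3267.
γ' = 18.1 − 9.81 = 8.290 kN/m³.
Effective vertical stress at 2.9 m: σ'_v = 16.0×2.3 + 8.290×0.600 = 41.77 kPa.
σ'_h = K_a σ'_v = 0.3267 × 41.77 = 13.65 kPa; u = γ_w × 0.600 = 5.886 kPa.
Total σ_h = 13.65 + 5.886 = 19.53 kPa.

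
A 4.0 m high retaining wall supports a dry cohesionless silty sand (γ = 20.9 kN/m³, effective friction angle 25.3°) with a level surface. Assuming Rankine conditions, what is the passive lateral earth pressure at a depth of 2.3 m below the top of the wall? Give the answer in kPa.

120 kPa

K_p = (1 + sin φ)/(1 − sin φ) = 2.493.
σ_h = K_p γ z = 2.493 × 20.9 × 2.3 = 119.8 kPa.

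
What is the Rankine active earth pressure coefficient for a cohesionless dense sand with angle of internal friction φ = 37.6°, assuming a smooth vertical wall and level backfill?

0.242

K_a = (1 − sin φ)/(1 + sin φ) = (1 − sin 37.6°)/(1 + sin 37.6°) = 0.2421.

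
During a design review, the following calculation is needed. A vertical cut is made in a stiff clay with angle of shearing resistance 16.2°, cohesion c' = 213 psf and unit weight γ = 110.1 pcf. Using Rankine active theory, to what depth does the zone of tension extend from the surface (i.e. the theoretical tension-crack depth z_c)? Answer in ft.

5.15 ft

K_a = tan²(45° − 16.2°/2) = 0.5637; √K_a = 0.7508.
The active pressure is zero where K_a γ z = 2c√K_a, so z_c = 2c/(γ√K_a) = 2×213/(110.1×0.7508) = 5.153 ft.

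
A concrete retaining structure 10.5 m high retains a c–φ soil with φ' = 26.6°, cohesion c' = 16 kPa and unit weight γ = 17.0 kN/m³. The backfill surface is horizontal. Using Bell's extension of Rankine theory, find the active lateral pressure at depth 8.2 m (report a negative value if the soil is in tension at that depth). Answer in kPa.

33.4 kPa

K_a = (1 − sin φ)/(1 + sin φ) = 0.3814.
σ_a = K_a γ z − 2c√K_a = 0.3814×17.0×8.2 − 2×16×0.6176 = 33.41 kPa.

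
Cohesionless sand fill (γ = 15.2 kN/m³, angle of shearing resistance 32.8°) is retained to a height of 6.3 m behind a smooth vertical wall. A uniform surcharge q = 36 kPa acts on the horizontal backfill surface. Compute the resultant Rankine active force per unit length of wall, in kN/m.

157 kN/m

K_a = tan²(45° − φ/2) = 0.2973.
Soil triangle: ½ K_a γ H² = 0.5×0.2973×15.2×6.3² = 89.67 kN/m.
Surcharge rectangle: K_a q H = 0.2973×36×6.3 = 67.42 kN/m.
Total = 89.67 + 67.42 = 157.1 kN/m.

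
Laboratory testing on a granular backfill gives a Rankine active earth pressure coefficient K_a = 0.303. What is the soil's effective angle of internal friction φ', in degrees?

32.3°

K_a = tan²(45° − φ/2) ⇒ 45° − φ/2 = arctan(√0.303) = 28.83°.
φ = 2(45° − 28.83°) = 32.34°.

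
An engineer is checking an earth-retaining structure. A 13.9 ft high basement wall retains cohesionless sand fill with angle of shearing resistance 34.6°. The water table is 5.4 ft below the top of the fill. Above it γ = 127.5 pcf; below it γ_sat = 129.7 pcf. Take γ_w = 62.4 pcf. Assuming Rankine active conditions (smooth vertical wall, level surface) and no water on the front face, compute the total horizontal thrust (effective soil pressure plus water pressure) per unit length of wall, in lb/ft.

K_a = tan²(45° − φ/2) = 0.2756.
γ' = 129.7 − 62.4 = 67.30 pcf. Depth below WT = 8.5 ft.
σ'_h at WT = K_a γ d_w = 189.8 psf; at base = 189.8 + K_a γ' × 8.5 = 347.5 psf.
P₁ (0–5.4 ft) = ½×189.8×5.4 = 512.4. P₂ (5.4–13.9 ft) = ½(189.8+347.5)×8.5 = 2283.
P_w = ½ γ_w h₂² = 0.5×62.4×8.5² = 2254. Total = 512.4+2283+2254 = 5050 lb/ft.

5050 lb/ft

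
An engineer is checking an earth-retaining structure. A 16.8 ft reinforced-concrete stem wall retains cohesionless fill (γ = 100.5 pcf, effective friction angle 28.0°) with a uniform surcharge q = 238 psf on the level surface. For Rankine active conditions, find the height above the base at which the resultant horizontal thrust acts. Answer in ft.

6.22 ft

K_a = 0.3610.
Triangular part P₁ = ½K_aγH² = 5120 at H/3 = 5.600 ft; rectangular part P₂ = K_a q H = 1444 at H/2 = 8.400 ft.
ȳ = (P₁·5.600 + P₂·8.400)/(P₁+P₂) = 6.216 ft.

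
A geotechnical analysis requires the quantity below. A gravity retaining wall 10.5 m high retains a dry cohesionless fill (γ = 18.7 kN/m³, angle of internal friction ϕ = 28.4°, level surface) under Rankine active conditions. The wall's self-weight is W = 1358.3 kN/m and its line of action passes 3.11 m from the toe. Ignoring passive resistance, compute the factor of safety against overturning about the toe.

3.29

K_a = tan²(45° − 28.4°/2) = 0.3554.
P_a = ½K_aγH² = 0.5×0.3554×18.7×10.5² = 366.3 kN/m, acting at H/3 = 3.500 m above the base.
Overturning moment M_o = P_a × H/3 = 366.3 × 3.500 = 1282.
Resisting moment M_r = W × 3.11 = 1358.3 × 3.11 = 4224.
FS_overturning = M_r/M_o = 4224/1282 = 3.295.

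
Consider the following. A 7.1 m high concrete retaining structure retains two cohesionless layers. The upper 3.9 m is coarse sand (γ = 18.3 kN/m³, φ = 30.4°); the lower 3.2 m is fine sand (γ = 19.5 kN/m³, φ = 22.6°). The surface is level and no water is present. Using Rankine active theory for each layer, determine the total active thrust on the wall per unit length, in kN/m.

K_a1 = tan²(45°−30.4°/2) = 0.3280; K_a2 = tan²(45°−22.6°/2) = 0.4448.
Layer 1: σ at base = K_a1 γ₁ h₁ = 23.41 kPa; P₁ = ½×23.41×3.9 = 45.65.
Layer 2: σ_v at top = γ₁h₁ = 71.37; σ_h top = K_a2×71.37 = 31.74; σ_h base = K_a2×(71.37+19.5×3.2) = 59.50.
P₂ = ½(31.74+59.50)×3.2 = 146.0. Total P_a = 45.65+146.0 = 191.6 kN/m.

192 kN/m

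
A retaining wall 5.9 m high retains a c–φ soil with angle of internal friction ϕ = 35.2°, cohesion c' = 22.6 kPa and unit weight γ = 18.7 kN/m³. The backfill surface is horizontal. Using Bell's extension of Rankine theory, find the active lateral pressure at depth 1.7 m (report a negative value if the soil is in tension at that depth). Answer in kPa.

K_a = (1 − sin φ)/(1 + sin φ) = 0.2687.
σ_a = K_a γ z − 2c√K_a = 0.2687×18.7×1.7 − 2×22.6×0.5184 = -14.89 kPa.

-14.9 kPa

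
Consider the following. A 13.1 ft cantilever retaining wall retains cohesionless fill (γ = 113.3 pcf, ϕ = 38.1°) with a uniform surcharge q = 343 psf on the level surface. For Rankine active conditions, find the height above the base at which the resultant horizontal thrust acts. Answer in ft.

K_a = 0.2368.
Triangular part P₁ = ½K_aγH² = 2302 at H/3 = 4.367 ft; rectangular part P₂ = K_a q H = 1064 at H/2 = 6.550 ft.
ȳ = (P₁·4.367 + P₂·6.550)/(P₁+P₂) = 5.057 ft.

5.06 ft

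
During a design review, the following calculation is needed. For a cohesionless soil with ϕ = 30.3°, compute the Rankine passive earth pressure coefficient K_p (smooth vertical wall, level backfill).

K_p = (1 + sin φ)/(1 − sin φ) = tan²(45° + 30.3°/2) = 3.037.

3.04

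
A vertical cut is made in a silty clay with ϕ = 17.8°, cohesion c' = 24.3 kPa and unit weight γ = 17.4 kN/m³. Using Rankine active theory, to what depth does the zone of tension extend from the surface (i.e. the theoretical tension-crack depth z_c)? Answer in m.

K_a = tan²(45° − 17.8°/2) = 0.5318; √K_a = 0.7292.
The active pressure is zero where K_a γ z = 2c√K_a, so z_c = 2c/(γ√K_a) = 2×24.3/(17.4×0.7292) = 3.830 m.

3.83 m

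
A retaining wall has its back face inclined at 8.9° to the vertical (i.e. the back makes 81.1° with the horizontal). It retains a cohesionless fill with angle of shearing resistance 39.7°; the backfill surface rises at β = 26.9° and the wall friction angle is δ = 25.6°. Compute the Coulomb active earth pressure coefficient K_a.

K_a = sin²(α+φ) / [sin²α · sin(α−δ) · (1 + √{sin(φ+δ)sin(φ−β) / (sin(α−δ)sin(α+β))})²].
With α = 81.1°, φ = 39.7°, δ = 25.6°, β = 26.9°: K_a = 0.4040.

0.404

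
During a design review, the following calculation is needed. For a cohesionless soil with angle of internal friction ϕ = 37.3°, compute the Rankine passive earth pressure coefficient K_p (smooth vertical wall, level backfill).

K_p = (1 + sin φ)/(1 − sin φ) = tan²(45° + 37.3°/2) = 4.076.

4.08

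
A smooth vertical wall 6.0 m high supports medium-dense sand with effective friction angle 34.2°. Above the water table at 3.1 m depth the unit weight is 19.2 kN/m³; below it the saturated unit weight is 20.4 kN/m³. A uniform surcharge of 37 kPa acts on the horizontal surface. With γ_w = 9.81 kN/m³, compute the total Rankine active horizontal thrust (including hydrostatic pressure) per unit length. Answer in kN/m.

190 kN/m

K_a = tan²(45° − φ/2) = 0.2803.
γ' = 20.4 − 9.81 = 10.59 kN/m³. h₂ = H − d_w = 2.9 m.
σ'_h: at surface K_a·q = 10.37; at WT K_a(q+γd_w) = 27.06; at base K_a(q+γd_w+γ'h₂) = 35.67 kPa.
P₁ = ½(10.37+27.06)×3.1 = 58.02; P₂ = ½(27.06+35.67)×2.9 = 90.95; P_w = ½γ_w h₂² = 41.25.
Total = 58.02+90.95+41.25 = 190.2 kN/m.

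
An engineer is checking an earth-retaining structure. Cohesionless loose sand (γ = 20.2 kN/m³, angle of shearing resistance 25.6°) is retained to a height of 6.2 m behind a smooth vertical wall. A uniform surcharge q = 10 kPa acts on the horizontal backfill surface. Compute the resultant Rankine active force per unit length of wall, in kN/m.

179 kN/m

K_a = tan²(45° − φ/2) = 0.3966.
Soil triangle: ½ K_a γ H² = 0.5×0.3966×20.2×6.2² = 154.0 kN/m.
Surcharge rectangle: K_a q H = 0.3966×10×6.2 = 24.59 kN/m.
Total = 154.0 + 24.59 = 178.6 kN/m.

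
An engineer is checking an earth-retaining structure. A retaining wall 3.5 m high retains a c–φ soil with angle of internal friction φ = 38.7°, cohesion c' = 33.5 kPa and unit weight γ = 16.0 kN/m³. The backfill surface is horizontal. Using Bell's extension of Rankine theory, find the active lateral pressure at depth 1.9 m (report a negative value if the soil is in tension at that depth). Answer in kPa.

K_a = (1 − sin φ)/(1 + sin φ) = 0.2306.
σ_a = K_a γ z − 2c√K_a = 0.2306×16.0×1.9 − 2×33.5×0.4802 = -25.16 kPa.

-25.2 kPa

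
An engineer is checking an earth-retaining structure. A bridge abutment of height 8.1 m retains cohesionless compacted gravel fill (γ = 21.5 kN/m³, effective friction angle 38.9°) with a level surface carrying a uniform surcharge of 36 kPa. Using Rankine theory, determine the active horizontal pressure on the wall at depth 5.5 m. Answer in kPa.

35.3 kPa

K_a = (1 − sin φ)/(1 + sin φ) = 0.2285.
σ_v = γz + q = 21.5 × 5.5 + 36 = 154.2 kPa.
σ_h = K_a σ_v = 0.2285 × 154.2 = 35.25 kPa.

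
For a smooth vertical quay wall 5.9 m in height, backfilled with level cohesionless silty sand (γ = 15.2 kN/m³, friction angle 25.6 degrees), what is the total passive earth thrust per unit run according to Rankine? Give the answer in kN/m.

K_p = tan²(45° + φ/2) = 2.522.
P_p = ½ K_p γ H² = 0.5 × 2.522 × 15.2 × 5.9² = 667.1 kN/m.

667 kN/m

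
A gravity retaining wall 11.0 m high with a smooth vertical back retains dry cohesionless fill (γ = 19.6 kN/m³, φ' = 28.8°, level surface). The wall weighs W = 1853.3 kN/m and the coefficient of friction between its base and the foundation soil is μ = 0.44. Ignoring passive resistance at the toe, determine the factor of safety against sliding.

1.97

K_a = tan²(45° − 28.8°/2) = 0.3498.
P_a = ½K_aγH² = 0.5×0.3498×19.6×11.0² = 414.7 kN/m, acting at H/3 = 3.667 m above the base.
FS_sliding = μW / P_a = 0.44×1853.3 / 414.7 = 1.966.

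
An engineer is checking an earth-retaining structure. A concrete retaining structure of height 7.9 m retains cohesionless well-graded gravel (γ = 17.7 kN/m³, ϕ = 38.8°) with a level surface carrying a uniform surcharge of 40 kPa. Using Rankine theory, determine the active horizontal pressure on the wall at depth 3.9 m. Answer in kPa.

25.0 kPa

K_a = (1 − sin φ)/(1 + sin φ) = 0.2296.
σ_v = γz + q = 17.7 × 3.9 + 40 = 109.0 kPa.
σ_h = K_a σ_v = 0.2296 × 109.0 = 25.03 kPa.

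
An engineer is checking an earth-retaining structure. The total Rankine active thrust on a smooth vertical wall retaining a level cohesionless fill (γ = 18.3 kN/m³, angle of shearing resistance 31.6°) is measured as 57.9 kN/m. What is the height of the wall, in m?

4.50 m

K_a = 0.3123. P_a = ½ K_a γ H² ⇒ H = √(2P_a/(K_a γ)).
H = √(2×57.9/(0.3123×18.3)) = 4.501 m.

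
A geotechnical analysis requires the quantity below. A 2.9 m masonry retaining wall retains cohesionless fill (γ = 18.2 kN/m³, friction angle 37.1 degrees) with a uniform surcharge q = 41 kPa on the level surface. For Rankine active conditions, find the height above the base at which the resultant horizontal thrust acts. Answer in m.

1.26 m

K_a = 0.2475.
Triangular part P₁ = ½K_aγH² = 18.94 at H/3 = 0.9667 m; rectangular part P₂ = K_a q H = 29.43 at H/2 = 1.450 m.
ȳ = (P₁·0.9667 + P₂·1.450)/(P₁+P₂) = 1.261 m.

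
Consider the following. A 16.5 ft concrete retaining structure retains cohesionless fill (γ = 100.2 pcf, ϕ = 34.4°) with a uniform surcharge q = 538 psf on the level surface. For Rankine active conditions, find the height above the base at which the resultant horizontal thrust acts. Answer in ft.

K_a = 0.2780.
Triangular part P₁ = ½K_aγH² = 3792 at H/3 = 5.500 ft; rectangular part P₂ = K_a q H = 2468 at H/2 = 8.250 ft.
ȳ = (P₁·5.500 + P₂·8.250)/(P₁+P₂) = 6.584 ft.

6.58 ft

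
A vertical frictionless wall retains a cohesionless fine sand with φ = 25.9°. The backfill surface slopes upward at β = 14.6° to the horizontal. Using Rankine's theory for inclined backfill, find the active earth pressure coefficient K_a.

K_a = cos β · (cos β − √(cos²β − cos²φ)) / (cos β + √(cos²β − cos²φ)).
cos β = 0.9677, cos φ = 0.8996, √(cos²β − cos²φ) = 0.3567.
K_a = 0.9677 × (0.9677 − 0.3567)/(0.9677 + 0.3567) = 0.4464.

0.446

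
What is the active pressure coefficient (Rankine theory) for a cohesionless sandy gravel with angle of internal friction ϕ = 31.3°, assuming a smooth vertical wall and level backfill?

K_a = (1 − sin φ)/(1 + sin φ) = (1 − sin 31.3°)/(1 + sin 31.3°) = 0.3162.

0.316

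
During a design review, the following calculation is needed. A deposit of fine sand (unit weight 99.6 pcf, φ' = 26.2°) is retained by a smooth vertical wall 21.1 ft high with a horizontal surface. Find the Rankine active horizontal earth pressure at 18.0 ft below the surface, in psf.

695 psf

K_a = (1 − sin φ)/(1 + sin φ) = 0.3874.
σ_h = K_a γ z = 0.3874 × 99.6 × 18.0 = 694.6 psf.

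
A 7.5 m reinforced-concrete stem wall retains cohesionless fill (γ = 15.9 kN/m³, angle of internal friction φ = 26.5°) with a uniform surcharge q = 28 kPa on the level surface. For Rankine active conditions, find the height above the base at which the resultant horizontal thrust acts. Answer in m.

2.90 m

K_a = 0.3829.
Triangular part P₁ = ½K_aγH² = 171.2 at H/3 = 2.500 m; rectangular part P₂ = K_a q H = 80.42 at H/2 = 3.750 m.
ȳ = (P₁·2.500 + P₂·3.750)/(P₁+P₂) = 2.899 m.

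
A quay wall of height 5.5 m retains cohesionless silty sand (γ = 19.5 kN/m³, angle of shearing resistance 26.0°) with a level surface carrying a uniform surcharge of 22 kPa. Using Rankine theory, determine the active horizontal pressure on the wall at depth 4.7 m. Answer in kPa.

K_a = (1 − sin φ)/(1 + sin φ) = 0.3905.
σ_v = γz + q = 19.5 × 4.7 + 22 = 113.7 kPa.
σ_h = K_a σ_v = 0.3905 × 113.7 = 44.38 kPa.

44.4 kPa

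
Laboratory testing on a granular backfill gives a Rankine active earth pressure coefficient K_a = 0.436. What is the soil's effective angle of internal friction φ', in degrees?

23.1°

K_a = tan²(45° − φ/2) ⇒ 45° − φ/2 = arctan(√0.436) = 33.44°.
φ = 2(45° − 33.44°) = 23.13°.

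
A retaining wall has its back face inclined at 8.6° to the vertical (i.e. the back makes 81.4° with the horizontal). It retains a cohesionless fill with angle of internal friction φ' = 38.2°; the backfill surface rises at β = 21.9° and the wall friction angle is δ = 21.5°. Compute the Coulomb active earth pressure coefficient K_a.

0.379

K_a = sin²(α+φ) / [sin²α · sin(α−δ) · (1 + √{sin(φ+δ)sin(φ−β) / (sin(α−δ)sin(α+β))})²].
With α = 81.4°, φ = 38.2°, δ = 21.5°, β = 21.9°: K_a = 0.3786.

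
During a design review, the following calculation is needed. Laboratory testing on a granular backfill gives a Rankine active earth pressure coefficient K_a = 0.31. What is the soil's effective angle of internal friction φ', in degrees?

K_a = tan²(45° − φ/2) ⇒ 45° − φ/2 = arctan(√0.31) = 29.11°.
φ = 2(45° − 29.11°) = 31.78°.

31.8°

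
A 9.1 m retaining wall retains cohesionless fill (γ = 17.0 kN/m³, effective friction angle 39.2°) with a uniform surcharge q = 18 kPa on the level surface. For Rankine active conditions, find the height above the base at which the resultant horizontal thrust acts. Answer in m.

3.32 m

K_a = 0.2255.
Triangular part P₁ = ½K_aγH² = 158.7 at H/3 = 3.033 m; rectangular part P₂ = K_a q H = 36.93 at H/2 = 4.550 m.
ȳ = (P₁·3.033 + P₂·4.550)/(P₁+P₂) = 3.320 m.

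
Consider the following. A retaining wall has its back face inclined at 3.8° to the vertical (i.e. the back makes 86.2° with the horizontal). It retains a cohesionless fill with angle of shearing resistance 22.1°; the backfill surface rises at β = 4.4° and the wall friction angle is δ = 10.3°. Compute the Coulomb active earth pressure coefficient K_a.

0.470

K_a = sin²(α+φ) / [sin²α · sin(α−δ) · (1 + √{sin(φ+δ)sin(φ−β) / (sin(α−δ)sin(α+β))})²].
With α = 86.2°, φ = 22.1°, δ = 10.3°, β = 4.4°: K_a = 0.4696.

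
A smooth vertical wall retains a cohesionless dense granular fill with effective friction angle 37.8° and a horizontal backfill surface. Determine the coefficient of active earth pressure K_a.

0.240

K_a = (1 − sin φ)/(1 + sin φ) = (1 − sin 37.8°)/(1 + sin 37.8°) = 0.2400.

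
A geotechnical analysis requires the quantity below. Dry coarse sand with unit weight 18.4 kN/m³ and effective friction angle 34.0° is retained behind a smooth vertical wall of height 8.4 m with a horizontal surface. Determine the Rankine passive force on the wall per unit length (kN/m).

2300 kN/m

K_p = tan²(45° + φ/2) = 3.537.
P_p = ½ K_p γ H² = 0.5 × 3.537 × 18.4 × 8.4² = 2296 kN/m.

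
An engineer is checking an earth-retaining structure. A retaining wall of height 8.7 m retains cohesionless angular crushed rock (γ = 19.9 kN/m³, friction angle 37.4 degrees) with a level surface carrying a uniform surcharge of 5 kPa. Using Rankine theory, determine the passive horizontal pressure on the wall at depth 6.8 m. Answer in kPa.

574 kPa

K_p = (1 + sin φ)/(1 − sin φ) = 4.094.
σ_v = γz + q = 19.9 × 6.8 + 5 = 140.3 kPa.
σ_h = K_p σ_v = 4.094 × 140.3 = 574.5 kPa.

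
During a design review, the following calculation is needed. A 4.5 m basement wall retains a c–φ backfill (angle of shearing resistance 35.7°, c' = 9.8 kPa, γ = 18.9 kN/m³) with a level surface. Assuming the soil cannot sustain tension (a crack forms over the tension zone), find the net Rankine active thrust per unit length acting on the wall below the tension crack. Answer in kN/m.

K_a = 0.2630; √K_a = 0.5128.
Tension-crack depth z_c = 2c/(γ√K_a) = 2×9.8/(18.9×0.5128) = 2.022 m.
σ_a at base = K_a γ H − 2c√K_a = 0.2630×18.9×4.5 − 2×9.8×0.5128 = 12.32 kPa.
P_a = ½ × 12.32 × (H − z_c) = 0.5×12.32×2.478 = 15.26 kN/m.

15.3 kN/m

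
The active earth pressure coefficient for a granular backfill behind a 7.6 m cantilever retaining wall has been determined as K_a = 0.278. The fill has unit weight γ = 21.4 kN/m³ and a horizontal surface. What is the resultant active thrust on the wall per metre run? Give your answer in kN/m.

172 kN/m

P = ½ K_a γ H² = 0.5 × 0.278 × 21.4 × 7.6² = 171.8 kN/m.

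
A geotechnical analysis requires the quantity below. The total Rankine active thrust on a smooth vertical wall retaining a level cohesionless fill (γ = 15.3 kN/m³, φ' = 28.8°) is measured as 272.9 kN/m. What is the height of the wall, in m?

10.1 m

K_a = 0.3498. P_a = ½ K_a γ H² ⇒ H = √(2P_a/(K_a γ)).
H = √(2×272.9/(0.3498×15.3)) = 10.10 m.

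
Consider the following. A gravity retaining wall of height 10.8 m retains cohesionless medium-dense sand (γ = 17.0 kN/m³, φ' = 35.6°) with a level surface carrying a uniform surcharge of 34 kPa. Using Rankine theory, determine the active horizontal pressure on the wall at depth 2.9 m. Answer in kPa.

K_a = (1 − sin φ)/(1 + sin φ) = 0.2641.
σ_v = γz + q = 17.0 × 2.9 + 34 = 83.30 kPa.
σ_h = K_a σ_v = 0.2641 × 83.30 = 22.00 kPa.

22.0 kPa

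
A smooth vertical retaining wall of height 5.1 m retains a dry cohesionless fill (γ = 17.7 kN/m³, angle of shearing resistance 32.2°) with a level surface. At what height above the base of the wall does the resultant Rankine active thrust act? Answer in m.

1.70 m

K_a = 0.3047.
The pressure distribution is triangular, so the resultant acts at H/3 above the base = 5.1/3 = 1.700 m.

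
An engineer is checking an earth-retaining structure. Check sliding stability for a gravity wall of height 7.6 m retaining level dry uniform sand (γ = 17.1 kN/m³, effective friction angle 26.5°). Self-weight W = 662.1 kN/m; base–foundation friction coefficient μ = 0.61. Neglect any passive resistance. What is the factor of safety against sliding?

2.14

K_a = tan²(45° − 26.5°/2) = 0.3829.
P_a = ½K_aγH² = 0.5×0.3829×17.1×7.6² = 189.1 kN/m, acting at H/3 = 2.533 m above the base.
FS_sliding = μW / P_a = 0.61×662.1 / 189.1 = 2.136.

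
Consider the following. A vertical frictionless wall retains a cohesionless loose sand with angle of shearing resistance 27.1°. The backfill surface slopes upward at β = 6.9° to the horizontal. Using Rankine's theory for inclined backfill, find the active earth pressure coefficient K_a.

0.384

K_a = cos β · (cos β − √(cos²β − cos²φ)) / (cos β + √(cos²β − cos²φ)).
cos β = 0.9928, cos φ = 0.8902, √(cos²β − cos²φ) = 0.4394.
K_a = 0.9928 × (0.9928 − 0.4394)/(0.9928 + 0.4394) = 0.3836.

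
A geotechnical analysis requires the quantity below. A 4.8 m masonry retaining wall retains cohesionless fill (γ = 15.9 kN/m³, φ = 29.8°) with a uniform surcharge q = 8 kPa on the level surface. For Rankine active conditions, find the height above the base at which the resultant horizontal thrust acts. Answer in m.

K_a = 0.3360.
Triangular part P₁ = ½K_aγH² = 61.55 at H/3 = 1.600 m; rectangular part P₂ = K_a q H = 12.90 at H/2 = 2.400 m.
ȳ = (P₁·1.600 + P₂·2.400)/(P₁+P₂) = 1.739 m.

1.74 m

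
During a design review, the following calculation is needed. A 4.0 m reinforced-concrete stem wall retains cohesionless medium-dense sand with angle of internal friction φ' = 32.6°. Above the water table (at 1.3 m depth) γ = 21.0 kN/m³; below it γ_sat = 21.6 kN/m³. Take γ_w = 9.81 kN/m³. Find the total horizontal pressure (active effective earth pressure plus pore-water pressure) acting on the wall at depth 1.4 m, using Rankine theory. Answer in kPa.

K_a = (1 − sin φ)/(1 + sin φ) = 0.2997.
γ' = 21.6 − 9.81 = 11.79 kN/m³.
Effective vertical stress at 1.4 m: σ'_v = 21.0×1.3 + 11.79×0.1000 = 28.48 kPa.
σ'_h = K_a σ'_v = 0.2997 × 28.48 = 8.536 kPa; u = γ_w × 0.1000 = 0.9810 kPa.
Total σ_h = 8.536 + 0.9810 = 9.517 kPa.

9.52 kPa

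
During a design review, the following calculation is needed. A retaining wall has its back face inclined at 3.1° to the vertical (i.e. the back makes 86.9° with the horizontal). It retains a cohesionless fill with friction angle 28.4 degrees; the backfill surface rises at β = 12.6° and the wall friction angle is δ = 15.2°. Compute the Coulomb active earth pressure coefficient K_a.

0.412

K_a = sin²(α+φ) / [sin²α · sin(α−δ) · (1 + √{sin(φ+δ)sin(φ−β) / (sin(α−δ)sin(α+β))})²].
With α = 86.9°, φ = 28.4°, δ = 15.2°, β = 12.6°: K_a = 0.4119.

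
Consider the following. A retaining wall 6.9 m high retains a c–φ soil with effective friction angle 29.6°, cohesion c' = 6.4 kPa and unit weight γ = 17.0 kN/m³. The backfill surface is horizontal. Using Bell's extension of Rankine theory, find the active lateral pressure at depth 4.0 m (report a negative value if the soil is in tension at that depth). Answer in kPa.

15.6 kPa

K_a = (1 − sin φ)/(1 + sin φ) = 0.3387.
σ_a = K_a γ z − 2c√K_a = 0.3387×17.0×4.0 − 2×6.4×0.5820 = 15.58 kPa.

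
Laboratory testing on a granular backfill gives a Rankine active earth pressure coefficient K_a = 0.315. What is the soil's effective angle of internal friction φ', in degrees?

31.4°

K_a = tan²(45° − φ/2) ⇒ 45° − φ/2 = arctan(√0.315) = 29.30°.
φ = 2(45° − 29.30°) = 31.39°.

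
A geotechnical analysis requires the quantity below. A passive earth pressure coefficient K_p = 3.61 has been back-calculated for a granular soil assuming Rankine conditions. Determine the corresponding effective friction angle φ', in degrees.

K_p = (1+sin φ)/(1−sin φ) ⇒ sin φ = (K_p − 1)/(K_p + 1) = 0.5662.
φ = arcsin(0.5662) = 34.48°.

34.5°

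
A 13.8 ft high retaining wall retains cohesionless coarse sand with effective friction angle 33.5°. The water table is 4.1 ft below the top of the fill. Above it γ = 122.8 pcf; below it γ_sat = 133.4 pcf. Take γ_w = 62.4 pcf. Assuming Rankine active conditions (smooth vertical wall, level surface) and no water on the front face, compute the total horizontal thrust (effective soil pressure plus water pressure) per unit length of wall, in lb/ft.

K_a = tan²(45° − φ/2) = 0.2887.
γ' = 133.4 − 62.4 = 71.00 pcf. Depth below WT = 9.7 ft.
σ'_h at WT = K_a γ d_w = 145.4 psf; at base = 145.4 + K_a γ' × 9.7 = 344.2 psf.
P₁ (0–4.1 ft) = ½×145.4×4.1 = 298.0. P₂ (4.1–13.8 ft) = ½(145.4+344.2)×9.7 = 2374.
P_w = ½ γ_w h₂² = 0.5×62.4×9.7² = 2936. Total = 298.0+2374+2936 = 5608 lb/ft.

5610 lb/ft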